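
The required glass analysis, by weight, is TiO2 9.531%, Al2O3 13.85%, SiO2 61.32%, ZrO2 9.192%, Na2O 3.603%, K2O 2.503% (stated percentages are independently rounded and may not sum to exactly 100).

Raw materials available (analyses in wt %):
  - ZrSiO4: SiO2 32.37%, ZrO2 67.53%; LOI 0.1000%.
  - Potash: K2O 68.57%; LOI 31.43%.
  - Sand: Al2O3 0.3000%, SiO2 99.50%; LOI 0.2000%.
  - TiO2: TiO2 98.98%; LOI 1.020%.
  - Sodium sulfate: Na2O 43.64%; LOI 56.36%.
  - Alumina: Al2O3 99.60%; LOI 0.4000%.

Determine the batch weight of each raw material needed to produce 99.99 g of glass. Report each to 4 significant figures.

Batch per 99.99 g glass:
  ZrSiO4: 13.61 g
  Potash: 3.650 g
  Sand: 57.19 g
  TiO2: 9.628 g
  Sodium sulfate: 8.255 g
  Alumina: 13.73 g
Total batch = 106.1 g; LOI loss = 6.081 g; yield = 94.27%

The whole derivation runs at exact precision through every step. Working values are displayed rounded to 4 significant figures within the worked lines; exactly one rounding is applied to every reported result. All derived quantities (six oxide percentages, yield, totals, glass mass, ignition loss) are recomputed from the batch weights at 99.99 g of glass at exact precision as given in the problem or the answer.
Target oxide masses per 99.99 g glass:
  TiO2: 9.531% × 99.99 = 9.530 g
  Al2O3: 13.85% × 99.99 = 13.85 g
  SiO2: 61.32% × 99.99 = 61.31 g
  ZrO2: 9.192% × 99.99 = 9.191 g
  Na2O: 3.603% × 99.99 = 3.603 g
  K2O: 2.503% × 99.99 = 2.503 g
A balance pass over the oxides, using the reported weights, on the stated basis (oxide sums agree with the targets given rounding of the digits):
  TiO2: 9.628·0.9898 = 9.530 g (target 9.530 g)
  Al2O3: 57.19·0.003000 + 13.73·0.9960 = 13.85 g (target 13.85 g)
  SiO2: 13.61·0.3237 + 57.19·0.9950 = 61.31 g (target 61.31 g)
  ZrO2: 13.61·0.6753 = 9.191 g (target 9.191 g)
  Na2O: 8.255·0.4364 = 3.602 g (target 3.603 g)
  K2O: 3.650·0.6857 = 2.503 g (target 2.503 g)
Glass-mass bookkeeping: Σ batch − LOI loss = 99.98 g (targets for the oxides total 99.99 g; the stated basis being 99.99 g — a pure rounding effect).
Summing the batch: Σ batch = 106.1 g; loss to ignition Σ batch·LOI = 6.081 g; as yield: glass ÷ batch → 94.27%.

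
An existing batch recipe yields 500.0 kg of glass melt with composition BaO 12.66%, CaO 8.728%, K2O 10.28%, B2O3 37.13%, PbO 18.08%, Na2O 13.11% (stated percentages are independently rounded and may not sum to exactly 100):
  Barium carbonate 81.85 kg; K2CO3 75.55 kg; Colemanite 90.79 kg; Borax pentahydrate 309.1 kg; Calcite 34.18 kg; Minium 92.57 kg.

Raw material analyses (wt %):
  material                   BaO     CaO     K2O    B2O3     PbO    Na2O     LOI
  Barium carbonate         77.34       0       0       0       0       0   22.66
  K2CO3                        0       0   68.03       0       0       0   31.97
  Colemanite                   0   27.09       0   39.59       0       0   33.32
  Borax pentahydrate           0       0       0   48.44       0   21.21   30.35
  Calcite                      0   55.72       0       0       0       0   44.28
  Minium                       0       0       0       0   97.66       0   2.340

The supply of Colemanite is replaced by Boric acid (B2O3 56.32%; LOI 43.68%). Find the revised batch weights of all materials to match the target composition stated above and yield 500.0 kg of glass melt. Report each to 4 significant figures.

Revised batch per 500.0 kg glass melt:
  Barium carbonate: 81.85 kg
  K2CO3: 75.55 kg
  Boric acid: 63.82 kg
  Borax pentahydrate: 309.1 kg
  Calcite: 78.32 kg
  Minium: 92.57 kg
Total batch = 701.2 kg; LOI loss = 201.2 kg

Working values appear rounded to 4 significant digits alongside each step; all internal work keeps full precision at all times. Every reported number is rounded only once. Derived quantities (the totals, glass mass, the yield, LOI, the six compositions) are rebuilt from the batch weights at 500.0 kg of glass in exact precision as they appear in either problem or answer.
Per-oxide target masses for 500.0 kg glass melt:
  BaO: 12.66% × 500.0 = 63.30 kg
  CaO: 8.728% × 500.0 = 43.64 kg
  K2O: 10.28% × 500.0 = 51.40 kg
  B2O3: 37.13% × 500.0 = 185.6 kg
  PbO: 18.08% × 500.0 = 90.40 kg
  Na2O: 13.11% × 500.0 = 65.55 kg
Checking each oxide sum working from each reported weight, per the basis as stated (summed amounts equal target values modulo rounding of the values):
  BaO: 81.85·0.7734 = 63.30 kg (target 63.30 kg)
  CaO: 78.32·0.5572 = 43.64 kg (target 43.64 kg)
  K2O: 75.55·0.6803 = 51.40 kg (target 51.40 kg)
  B2O3: 63.82·0.5632 + 309.1·0.4844 = 185.7 kg (target 185.6 kg)
  PbO: 92.57·0.9766 = 90.40 kg (target 90.40 kg)
  Na2O: 309.1·0.2121 = 65.56 kg (target 65.55 kg)
Mass balance on the glass: the batch minus its LOI: 500.0 kg (per-oxide target masses sum to 499.9 kg; versus the stated basis of 500.0 kg — any gap is answer rounding).
Summing the batch: Σ batch = 701.2 kg; loss to ignition Σ batch·LOI = 201.2 kg; as yield: glass ÷ batch → 71.30%.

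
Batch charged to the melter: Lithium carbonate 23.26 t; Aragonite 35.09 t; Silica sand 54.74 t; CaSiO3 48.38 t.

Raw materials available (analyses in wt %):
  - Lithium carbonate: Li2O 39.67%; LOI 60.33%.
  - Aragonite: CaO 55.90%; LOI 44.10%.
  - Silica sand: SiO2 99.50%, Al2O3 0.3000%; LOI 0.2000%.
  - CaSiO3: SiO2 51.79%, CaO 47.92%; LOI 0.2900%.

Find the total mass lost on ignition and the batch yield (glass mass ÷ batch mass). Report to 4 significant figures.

In-progress results are printed, with 4-significant-figure rounding, at each printed step; the working math keeps full float precision in every operation; each reported value receives exactly one rounding. The derived quantities are recomputed starting from the weights per 131.7 t of glass at exact precision (four oxide percentages, yield, the totals, glass mass, ignition loss), as quoted within either problem or answer.
LOI of each material in turn:
  Lithium carbonate: 23.26 × 0.6033 = 14.03 t
  Aragonite: 35.09 × 0.4410 = 15.47 t
  Silica sand: 54.74 × 0.002000 = 0.1095 t
  CaSiO3: 48.38 × 0.002900 = 0.1403 t
Total LOI = 29.76 t
Glass = batch − LOI = 161.5 − 29.76 = 131.7 t

LOI loss = 29.76 t; glass = 131.7 t; yield = 81.57%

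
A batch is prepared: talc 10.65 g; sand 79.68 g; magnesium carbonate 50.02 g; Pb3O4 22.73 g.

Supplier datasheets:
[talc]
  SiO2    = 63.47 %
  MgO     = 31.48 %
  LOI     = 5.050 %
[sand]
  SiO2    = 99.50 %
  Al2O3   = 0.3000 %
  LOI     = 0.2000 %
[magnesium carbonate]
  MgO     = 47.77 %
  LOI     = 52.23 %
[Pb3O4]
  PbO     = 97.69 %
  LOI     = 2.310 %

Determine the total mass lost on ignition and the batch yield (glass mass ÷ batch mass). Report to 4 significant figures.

LOI loss = 27.35 g; glass = 135.7 g; yield = 83.23%

Intermediates appear with 4-significant-digit rounding between the steps; the whole derivation keeps full float precision end to end; each reported figure is rounded once only; derived quantities are carried from the weighed amounts for 135.7 g of glass in exact precision (glass mass, ignition loss, the yield, the totals, four oxide percentages), exactly as shown in the question or the answer.
Material-by-material LOI:
  talc: 10.65 × 0.05050 = 0.5378 g
  sand: 79.68 × 0.002000 = 0.1594 g
  magnesium carbonate: 50.02 × 0.5223 = 26.13 g
  Pb3O4: 22.73 × 0.02310 = 0.5251 g
Total LOI = 27.35 g
Glass = batch − LOI = 163.1 − 27.35 = 135.7 g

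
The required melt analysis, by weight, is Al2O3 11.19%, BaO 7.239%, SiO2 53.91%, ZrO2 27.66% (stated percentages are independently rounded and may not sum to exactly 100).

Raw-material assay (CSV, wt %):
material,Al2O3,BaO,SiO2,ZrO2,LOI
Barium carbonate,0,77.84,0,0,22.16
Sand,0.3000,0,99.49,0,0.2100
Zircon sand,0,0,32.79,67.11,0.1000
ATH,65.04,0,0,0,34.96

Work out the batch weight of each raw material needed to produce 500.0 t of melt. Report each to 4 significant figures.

The intermediate values appear rounded off to 4 significant figures as written; full float precision is maintained all the way through — every reported value undergoes a single rounding; derived quantities, which include yield, net glass mass, ignition loss, totals, four oxide percentages, are re-derived at exact precision, as quoted within the problem or answer text, from the weighed amounts per 500.0 t of glass.
The oxide mass targets at 500.0 t melt:
  Al2O3: 11.19% × 500.0 = 55.95 t
  BaO: 7.239% × 500.0 = 36.20 t
  SiO2: 53.91% × 500.0 = 269.6 t
  ZrO2: 27.66% × 500.0 = 138.3 t
Verifying the oxide balance given the weights on record, versus the basis set out (each sum matches its target mass net of answer rounding effects):
  Al2O3: 203.0·0.003000 + 85.09·0.6504 = 55.95 t (target 55.95 t)
  BaO: 46.50·0.7784 = 36.20 t (target 36.20 t)
  SiO2: 203.0·0.9949 + 206.1·0.3279 = 269.5 t (target 269.6 t)
  ZrO2: 206.1·0.6711 = 138.3 t (target 138.3 t)
Consistency of the glass mass: whole batch net of LOI = 500.0 t (oxide target masses add up to 500.0 t; with the basis standing at 500.0 t — deltas are rounding alone).
Adding the batch up: Σ batch = 540.7 t; the LOI term Σ batch·LOI equals 40.68 t; yield = glass ÷ total batch = 92.48%.

Batch per 500.0 t melt:
  Barium carbonate: 46.50 t
  Sand: 203.0 t
  Zircon sand: 206.1 t
  ATH: 85.09 t
Total batch = 540.7 t; LOI loss = 40.68 t; yield = 92.48%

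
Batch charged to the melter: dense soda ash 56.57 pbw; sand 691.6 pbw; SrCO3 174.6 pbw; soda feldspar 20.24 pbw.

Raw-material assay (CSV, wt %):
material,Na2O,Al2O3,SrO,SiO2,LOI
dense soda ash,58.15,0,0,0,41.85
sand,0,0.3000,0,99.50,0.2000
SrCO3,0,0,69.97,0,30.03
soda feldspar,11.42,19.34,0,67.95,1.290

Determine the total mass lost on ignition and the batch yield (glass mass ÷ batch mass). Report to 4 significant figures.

LOI loss = 77.75 pbw; glass = 865.3 pbw; yield = 91.75%

The intermediate values are shown rounded off to 4 significant digits in the printout — every computation keeps exact precision at each step; exactly one rounding goes into each reported figure; the derived quantities, including yield, the four compositions, glass mass, ignition loss, the totals, are recomputed starting from the weights per 865.3 pbw of glass in full float precision, precisely as stated by the question or the answer.
LOI of each material in turn:
  dense soda ash: 56.57 × 0.4185 = 23.67 pbw
  sand: 691.6 × 0.002000 = 1.383 pbw
  SrCO3: 174.6 × 0.3003 = 52.43 pbw
  soda feldspar: 20.24 × 0.01290 = 0.2611 pbw
Total LOI = 77.75 pbw
Glass = batch − LOI = 943.0 − 77.75 = 865.3 pbw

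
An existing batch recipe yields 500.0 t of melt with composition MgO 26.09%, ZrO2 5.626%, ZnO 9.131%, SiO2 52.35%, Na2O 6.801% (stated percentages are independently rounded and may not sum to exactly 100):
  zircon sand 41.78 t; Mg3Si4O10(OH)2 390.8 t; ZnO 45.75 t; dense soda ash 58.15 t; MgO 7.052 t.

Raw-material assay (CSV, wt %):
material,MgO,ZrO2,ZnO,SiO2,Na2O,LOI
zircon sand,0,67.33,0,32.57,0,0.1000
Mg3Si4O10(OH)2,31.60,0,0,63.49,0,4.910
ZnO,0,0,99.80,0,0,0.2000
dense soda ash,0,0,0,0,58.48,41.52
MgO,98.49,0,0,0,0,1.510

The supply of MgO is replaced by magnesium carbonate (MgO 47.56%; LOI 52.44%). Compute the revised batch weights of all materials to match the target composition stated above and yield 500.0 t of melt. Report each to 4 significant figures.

The whole derivation holds full float precision all the way through. Mid-chain values are shown (rounded to 4 significant figures) on the page. A single rounding yields each reported number — derived quantities are re-derived at full precision (totals, the five compositions, yield, ignition loss, glass mass) using the weight values on 500.0 t of glass precisely as stated by question or answer.
The oxide mass targets at 500.0 t melt:
  MgO: 26.09% × 500.0 = 130.4 t
  ZrO2: 5.626% × 500.0 = 28.13 t
  ZnO: 9.131% × 500.0 = 45.66 t
  SiO2: 52.35% × 500.0 = 261.8 t
  Na2O: 6.801% × 500.0 = 34.01 t
Balance tally, oxide-wise, on the weights just shown, relative to the basis at hand (sum by sum, the targets are met up to rounding of the answer):
  MgO: 390.8·0.3160 + 14.60·0.4756 = 130.4 t (target 130.4 t)
  ZrO2: 41.78·0.6733 = 28.13 t (target 28.13 t)
  ZnO: 45.75·0.9980 = 45.66 t (target 45.66 t)
  SiO2: 41.78·0.3257 + 390.8·0.6349 = 261.7 t (target 261.8 t)
  Na2O: 58.15·0.5848 = 34.01 t (target 34.01 t)
Mass balance on the glass: Σ batch − LOI loss = 500.0 t (oxide target masses add up to 500.0 t; versus the stated basis of 500.0 t — differing by rounding only).
Adding the batch up: Σ batch = 551.1 t; loss to ignition Σ batch·LOI = 51.12 t; as yield: glass ÷ batch → 90.72%.

Revised batch per 500.0 t melt:
  zircon sand: 41.78 t
  Mg3Si4O10(OH)2: 390.8 t
  ZnO: 45.75 t
  dense soda ash: 58.15 t
  magnesium carbonate: 14.60 t
Total batch = 551.1 t; LOI loss = 51.12 t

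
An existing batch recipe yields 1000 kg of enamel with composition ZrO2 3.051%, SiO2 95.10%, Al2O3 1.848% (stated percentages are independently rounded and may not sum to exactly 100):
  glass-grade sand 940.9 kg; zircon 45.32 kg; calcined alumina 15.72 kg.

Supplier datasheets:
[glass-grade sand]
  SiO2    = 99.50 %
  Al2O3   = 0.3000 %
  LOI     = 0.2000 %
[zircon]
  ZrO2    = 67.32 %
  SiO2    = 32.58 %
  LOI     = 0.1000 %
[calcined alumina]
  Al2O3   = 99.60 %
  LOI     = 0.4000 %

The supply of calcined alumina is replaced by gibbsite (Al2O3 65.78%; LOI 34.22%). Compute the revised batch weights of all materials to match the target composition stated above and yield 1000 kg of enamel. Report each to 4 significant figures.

Revised batch per 1000 kg enamel:
  glass-grade sand: 940.9 kg
  zircon: 45.32 kg
  gibbsite: 23.80 kg
Total batch = 1010 kg; LOI loss = 10.07 kg

All arithmetic maintains exact precision through every step; the intermediate values are printed rounded to 4 significant digits at each printed step; each reported number receives exactly one rounding — the derived quantities are re-derived starting from the weights per 1000 kg of glass at full float precision (the yield, ignition loss, glass mass, three oxide percentages, totals), as set out in question or answer.
Oxide-by-oxide targets in 1000 kg enamel:
  ZrO2: 3.051% × 1000 = 30.51 kg
  SiO2: 95.10% × 1000 = 951.0 kg
  Al2O3: 1.848% × 1000 = 18.48 kg
Sums-versus-targets review working from each reported weight, under the basis named above (sum by sum, the targets are met net of answer rounding effects):
  ZrO2: 45.32·0.6732 = 30.51 kg (target 30.51 kg)
  SiO2: 940.9·0.9950 + 45.32·0.3258 = 951.0 kg (target 951.0 kg)
  Al2O3: 940.9·0.003000 + 23.80·0.6578 = 18.48 kg (target 18.48 kg)
The glass-mass cross-check: total charge less LOI = 999.9 kg (targets for the oxides total 1000 kg; versus the stated basis of 1000 kg — any gap is answer rounding).
Summing the batch: Σ batch = 1010 kg; LOI removed, Σ of batch·LOI: 10.07 kg; yield, glass over the total, = 99.00%.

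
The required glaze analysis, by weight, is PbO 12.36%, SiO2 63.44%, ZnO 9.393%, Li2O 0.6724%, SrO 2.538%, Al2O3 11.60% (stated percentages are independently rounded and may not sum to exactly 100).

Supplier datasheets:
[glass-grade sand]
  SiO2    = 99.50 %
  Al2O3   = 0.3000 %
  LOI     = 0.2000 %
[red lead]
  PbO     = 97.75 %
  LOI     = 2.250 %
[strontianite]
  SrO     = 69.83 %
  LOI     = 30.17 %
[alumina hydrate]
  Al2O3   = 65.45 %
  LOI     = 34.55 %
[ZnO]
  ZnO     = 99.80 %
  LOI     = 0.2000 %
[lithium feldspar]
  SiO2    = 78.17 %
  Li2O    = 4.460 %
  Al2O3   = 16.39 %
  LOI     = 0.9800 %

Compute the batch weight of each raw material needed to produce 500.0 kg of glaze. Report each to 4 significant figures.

The working math holds exact precision at every stage — the intermediate values appear with 4-significant-digit rounding alongside each step — a single rounding produces each reported value — the derived quantities, which include glass mass, the totals, yield, LOI, the six compositions, are rebuilt at full precision, as given in the question or the answer, starting from the weights on 500.0 kg of glass.
Target oxide masses per 500.0 kg glaze:
  PbO: 12.36% × 500.0 = 61.80 kg
  SiO2: 63.44% × 500.0 = 317.2 kg
  ZnO: 9.393% × 500.0 = 46.96 kg
  Li2O: 0.6724% × 500.0 = 3.362 kg
  SrO: 2.538% × 500.0 = 12.69 kg
  Al2O3: 11.60% × 500.0 = 58.00 kg
Balance tally, oxide-wise, applying the batch weights above, against the basis in use (sum by sum, the targets are met up to rounding of the answer):
  PbO: 63.22·0.9775 = 61.80 kg (target 61.80 kg)
  SiO2: 259.6·0.9950 + 75.38·0.7817 = 317.2 kg (target 317.2 kg)
  ZnO: 47.06·0.9980 = 46.97 kg (target 46.96 kg)
  Li2O: 75.38·0.04460 = 3.362 kg (target 3.362 kg)
  SrO: 18.17·0.6983 = 12.69 kg (target 12.69 kg)
  Al2O3: 259.6·0.003000 + 68.55·0.6545 + 75.38·0.1639 = 58.00 kg (target 58.00 kg)
Glass-mass bookkeeping: batch total minus LOI = 500.0 kg (targets for the oxides total 500.0 kg; versus the stated basis of 500.0 kg — any gap is answer rounding).
Total batch = Σ batch = 532.0 kg; loss to ignition Σ batch·LOI = 31.94 kg; yield: glass divided by total = 94.00%.

Batch per 500.0 kg glaze:
  glass-grade sand: 259.6 kg
  red lead: 63.22 kg
  strontianite: 18.17 kg
  alumina hydrate: 68.55 kg
  ZnO: 47.06 kg
  lithium feldspar: 75.38 kg
Total batch = 532.0 kg; LOI loss = 31.94 kg; yield = 94.00%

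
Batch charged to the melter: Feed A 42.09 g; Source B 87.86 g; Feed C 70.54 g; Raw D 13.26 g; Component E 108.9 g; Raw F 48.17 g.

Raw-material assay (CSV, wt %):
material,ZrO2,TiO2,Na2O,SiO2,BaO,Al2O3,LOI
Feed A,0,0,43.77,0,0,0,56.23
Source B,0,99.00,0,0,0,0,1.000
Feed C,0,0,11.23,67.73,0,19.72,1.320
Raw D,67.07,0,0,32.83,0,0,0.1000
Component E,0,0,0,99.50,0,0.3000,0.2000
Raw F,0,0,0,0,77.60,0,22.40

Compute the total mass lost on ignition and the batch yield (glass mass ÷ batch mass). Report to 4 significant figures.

LOI loss = 36.50 g; glass = 334.3 g; yield = 90.16%

In-progress results are printed rounded off to 4 significant digits alongside each step — the whole derivation keeps full precision through every step. A single rounding finalizes each reported figure; derived quantities, which include ignition loss, yield, six oxide percentages, totals, net glass mass, are carried at full precision, precisely as stated by the problem or answer text, from the batch weights for 334.3 g of glass.
LOI of each material in turn:
  Feed A: 42.09 × 0.5623 = 23.67 g
  Source B: 87.86 × 0.01000 = 0.8786 g
  Feed C: 70.54 × 0.01320 = 0.9311 g
  Raw D: 13.26 × 0.001000 = 0.01326 g
  Component E: 108.9 × 0.002000 = 0.2178 g
  Raw F: 48.17 × 0.2240 = 10.79 g
Total LOI = 36.50 g
Glass = batch − LOI = 370.8 − 36.50 = 334.3 g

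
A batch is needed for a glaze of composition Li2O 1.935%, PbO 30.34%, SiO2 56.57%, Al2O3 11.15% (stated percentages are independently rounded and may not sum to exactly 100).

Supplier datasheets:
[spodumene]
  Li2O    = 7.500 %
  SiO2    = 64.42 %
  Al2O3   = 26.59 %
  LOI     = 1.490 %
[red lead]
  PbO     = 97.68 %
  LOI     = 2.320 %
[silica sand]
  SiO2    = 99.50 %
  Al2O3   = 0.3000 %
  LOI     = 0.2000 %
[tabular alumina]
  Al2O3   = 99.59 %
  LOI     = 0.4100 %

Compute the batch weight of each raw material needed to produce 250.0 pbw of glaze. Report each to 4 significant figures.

Batch per 250.0 pbw glaze:
  spodumene: 64.50 pbw
  red lead: 77.65 pbw
  silica sand: 100.4 pbw
  tabular alumina: 10.47 pbw
Total batch = 253.0 pbw; LOI loss = 3.006 pbw; yield = 98.81%

In-progress results are printed (rounded to four significant digits) between the steps — exact precision is maintained through every step — each reported figure is rounded a single time. Derived quantities are carried from the weighed amounts on 250.0 pbw of glass in full float precision (the totals, the four compositions, net glass mass, LOI, the yield) as quoted within problem or answer.
Oxide mass targets, per 250.0 pbw glaze:
  Li2O: 1.935% × 250.0 = 4.838 pbw
  PbO: 30.34% × 250.0 = 75.85 pbw
  SiO2: 56.57% × 250.0 = 141.4 pbw
  Al2O3: 11.15% × 250.0 = 27.88 pbw
Verifying the oxide balance working from each reported weight, against the basis in use (delivered sums recover each target modulo rounding of the values):
  Li2O: 64.50·0.07500 = 4.837 pbw (target 4.838 pbw)
  PbO: 77.65·0.9768 = 75.85 pbw (target 75.85 pbw)
  SiO2: 64.50·0.6442 + 100.4·0.9950 = 141.4 pbw (target 141.4 pbw)
  Al2O3: 64.50·0.2659 + 100.4·0.003000 + 10.47·0.9959 = 27.88 pbw (target 27.88 pbw)
Consistency of the glass mass: Σ batch − LOI loss = 250.0 pbw (per-oxide target masses sum to 250.0 pbw; basis as stated: 250.0 pbw — deltas are rounding alone).
Summing the batch: Σ batch = 253.0 pbw; the LOI term Σ batch·LOI equals 3.006 pbw; yield, glass over the total, = 98.81%.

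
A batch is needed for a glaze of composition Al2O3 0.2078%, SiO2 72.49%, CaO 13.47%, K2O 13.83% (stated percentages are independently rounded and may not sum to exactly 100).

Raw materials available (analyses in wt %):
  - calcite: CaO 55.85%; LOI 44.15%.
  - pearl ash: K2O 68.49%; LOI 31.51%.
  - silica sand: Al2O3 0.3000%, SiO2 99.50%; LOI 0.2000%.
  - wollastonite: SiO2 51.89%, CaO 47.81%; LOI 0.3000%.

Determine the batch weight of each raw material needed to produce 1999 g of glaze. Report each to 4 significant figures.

Batch per 1999 g glaze:
  calcite: 364.4 g
  pearl ash: 403.7 g
  silica sand: 1385 g
  wollastonite: 137.5 g
Total batch = 2291 g; LOI loss = 291.3 g; yield = 87.28%

All arithmetic carries full precision in all steps. In-progress results are shown rounded to four significant figures on the page. Each reported value undergoes a single rounding; all derived quantities, which include four oxide percentages, net glass mass, ignition loss, the yield, totals, are rebuilt in full float precision, as they appear in the problem or the answer, from the weighed amounts for 1999 g of glass.
Target oxide masses per 1999 g glaze:
  Al2O3: 0.2078% × 1999 = 4.154 g
  SiO2: 72.49% × 1999 = 1449 g
  CaO: 13.47% × 1999 = 269.3 g
  K2O: 13.83% × 1999 = 276.5 g
Balance tally, oxide-wise, given the weights on record, versus the basis set out (every target is met by its sum exact up to rounding of places):
  Al2O3: 1385·0.003000 = 4.155 g (target 4.154 g)
  SiO2: 1385·0.9950 + 137.5·0.5189 = 1449 g (target 1449 g)
  CaO: 364.4·0.5585 + 137.5·0.4781 = 269.3 g (target 269.3 g)
  K2O: 403.7·0.6849 = 276.5 g (target 276.5 g)
Consistency of the glass mass: the batch minus its LOI: 1999 g (summing oxide targets gives 1999 g; against the stated basis, 1999 g — gaps are rounding artifacts).
Total batch = Σ batch = 2291 g; Σ batch·LOI gives LOI loss = 291.3 g; yield: glass divided by total = 87.28%.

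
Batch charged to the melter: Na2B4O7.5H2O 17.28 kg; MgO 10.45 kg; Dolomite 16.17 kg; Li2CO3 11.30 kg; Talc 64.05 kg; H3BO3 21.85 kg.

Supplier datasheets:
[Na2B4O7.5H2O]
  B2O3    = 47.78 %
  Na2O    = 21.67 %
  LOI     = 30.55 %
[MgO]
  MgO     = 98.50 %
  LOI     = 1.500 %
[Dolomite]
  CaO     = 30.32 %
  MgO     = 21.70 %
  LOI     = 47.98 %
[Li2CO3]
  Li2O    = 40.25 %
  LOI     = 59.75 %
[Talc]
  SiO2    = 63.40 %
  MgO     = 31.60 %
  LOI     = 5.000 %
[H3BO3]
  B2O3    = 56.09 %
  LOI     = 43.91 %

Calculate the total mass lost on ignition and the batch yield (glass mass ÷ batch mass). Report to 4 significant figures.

Each numeric step maintains exact precision all the way through. In-progress results are displayed, rounded to 4 significant figures, alongside each step. A single rounding finalizes each reported number; all derived quantities, including glass mass, LOI, the totals, yield, six oxide percentages, are carried from the batch weights per 108.4 kg of glass in full precision exactly as shown in problem or answer.
LOI of each material in turn:
  Na2B4O7.5H2O: 17.28 × 0.3055 = 5.279 kg
  MgO: 10.45 × 0.01500 = 0.1567 kg
  Dolomite: 16.17 × 0.4798 = 7.758 kg
  Li2CO3: 11.30 × 0.5975 = 6.752 kg
  Talc: 64.05 × 0.05000 = 3.203 kg
  H3BO3: 21.85 × 0.4391 = 9.594 kg
Total LOI = 32.74 kg
Glass = batch − LOI = 141.1 − 32.74 = 108.4 kg

LOI loss = 32.74 kg; glass = 108.4 kg; yield = 76.79%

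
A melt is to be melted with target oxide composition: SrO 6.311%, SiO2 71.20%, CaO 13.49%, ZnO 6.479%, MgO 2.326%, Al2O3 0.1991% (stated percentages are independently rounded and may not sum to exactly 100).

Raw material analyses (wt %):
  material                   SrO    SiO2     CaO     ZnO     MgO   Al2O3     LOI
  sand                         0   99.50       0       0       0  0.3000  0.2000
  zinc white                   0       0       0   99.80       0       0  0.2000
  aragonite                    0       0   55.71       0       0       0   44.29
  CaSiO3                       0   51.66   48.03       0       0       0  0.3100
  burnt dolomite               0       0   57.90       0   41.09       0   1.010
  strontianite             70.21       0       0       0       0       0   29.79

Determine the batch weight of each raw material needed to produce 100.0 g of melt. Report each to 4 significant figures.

Each numeric step maintains full precision through the solve; in-progress results appear (rounded to 4 significant digits) within the worked lines. Each reported result takes just one rounding; derived quantities are carried in full float precision (yield, totals, LOI, six oxide percentages, glass mass) from the weighed amounts at 100.0 g of glass, as given in either problem or answer.
Per-oxide target masses for 100.0 g melt:
  SrO: 6.311% × 100.0 = 6.311 g
  SiO2: 71.20% × 100.0 = 71.20 g
  CaO: 13.49% × 100.0 = 13.49 g
  ZnO: 6.479% × 100.0 = 6.479 g
  MgO: 2.326% × 100.0 = 2.326 g
  Al2O3: 0.1991% × 100.0 = 0.1991 g
Mass-balance tally per oxide using the reported weights, per the basis as stated (sums match the target masses once rounding is allowed for):
  SrO: 8.989·0.7021 = 6.311 g (target 6.311 g)
  SiO2: 66.37·0.9950 + 9.998·0.5166 = 71.20 g (target 71.20 g)
  CaO: 9.711·0.5571 + 9.998·0.4803 + 5.661·0.5790 = 13.49 g (target 13.49 g)
  ZnO: 6.492·0.9980 = 6.479 g (target 6.479 g)
  MgO: 5.661·0.4109 = 2.326 g (target 2.326 g)
  Al2O3: 66.37·0.003000 = 0.1991 g (target 0.1991 g)
Mass balance on the glass: Σ batch − LOI loss = 100.0 g (per-oxide target masses sum to 100.0 g; against the stated basis, 100.0 g — a pure rounding effect).
Total batch = Σ batch = 107.2 g; Σ batch·LOI gives LOI loss = 7.213 g; yield, glass over the total, = 93.27%.

Batch per 100.0 g melt:
  sand: 66.37 g
  zinc white: 6.492 g
  aragonite: 9.711 g
  CaSiO3: 9.998 g
  burnt dolomite: 5.661 g
  strontianite: 8.989 g
Total batch = 107.2 g; LOI loss = 7.213 g; yield = 93.27%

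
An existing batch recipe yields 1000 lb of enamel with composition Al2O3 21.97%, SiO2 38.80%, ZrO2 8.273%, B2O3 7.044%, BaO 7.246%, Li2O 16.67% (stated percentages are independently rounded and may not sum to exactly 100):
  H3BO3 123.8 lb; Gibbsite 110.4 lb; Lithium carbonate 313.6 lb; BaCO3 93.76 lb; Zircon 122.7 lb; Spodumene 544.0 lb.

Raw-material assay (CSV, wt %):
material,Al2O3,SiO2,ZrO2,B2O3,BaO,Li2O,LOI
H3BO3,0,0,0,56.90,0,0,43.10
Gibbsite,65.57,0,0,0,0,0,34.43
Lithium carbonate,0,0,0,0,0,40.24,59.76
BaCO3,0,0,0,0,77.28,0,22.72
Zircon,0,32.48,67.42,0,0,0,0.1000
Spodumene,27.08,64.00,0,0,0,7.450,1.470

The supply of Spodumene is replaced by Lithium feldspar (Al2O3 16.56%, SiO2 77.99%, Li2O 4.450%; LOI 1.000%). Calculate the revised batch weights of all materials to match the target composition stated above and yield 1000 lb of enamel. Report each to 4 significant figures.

Revised batch per 1000 lb enamel:
  H3BO3: 123.8 lb
  Gibbsite: 222.3 lb
  Lithium carbonate: 364.9 lb
  BaCO3: 93.76 lb
  Zircon: 122.7 lb
  Lithium feldspar: 446.4 lb
Total batch = 1374 lb; LOI loss = 373.8 lb

Each numeric step carries full precision at each step. Rounding to 4 significant figures governs each working value as printed; every reported number receives exactly one rounding; all derived quantities (the six compositions, net glass mass, LOI, the totals, the yield) are recomputed using the weight values on 1000 lb of glass at full precision, as given in problem or answer.
Oxide-by-oxide targets in 1000 lb enamel:
  Al2O3: 21.97% × 1000 = 219.7 lb
  SiO2: 38.80% × 1000 = 388.0 lb
  ZrO2: 8.273% × 1000 = 82.73 lb
  B2O3: 7.044% × 1000 = 70.44 lb
  BaO: 7.246% × 1000 = 72.46 lb
  Li2O: 16.67% × 1000 = 166.7 lb
Mass-balance tally per oxide per the reported batch figures, versus the basis set out (oxide sums agree with the targets given rounding of the digits):
  Al2O3: 222.3·0.6557 + 446.4·0.1656 = 219.7 lb (target 219.7 lb)
  SiO2: 122.7·0.3248 + 446.4·0.7799 = 388.0 lb (target 388.0 lb)
  ZrO2: 122.7·0.6742 = 82.72 lb (target 82.73 lb)
  B2O3: 123.8·0.5690 = 70.44 lb (target 70.44 lb)
  BaO: 93.76·0.7728 = 72.46 lb (target 72.46 lb)
  Li2O: 364.9·0.4024 + 446.4·0.04450 = 166.7 lb (target 166.7 lb)
Auditing the glass mass value: batch total minus LOI = 1000 lb (oxide target masses add up to 1000 lb; the stated basis being 1000 lb — any gap is answer rounding).
Whole-batch sum: Σ batch = 1374 lb; LOI loss = Σ batch·LOI = 373.8 lb; as yield: glass ÷ batch → 72.79%.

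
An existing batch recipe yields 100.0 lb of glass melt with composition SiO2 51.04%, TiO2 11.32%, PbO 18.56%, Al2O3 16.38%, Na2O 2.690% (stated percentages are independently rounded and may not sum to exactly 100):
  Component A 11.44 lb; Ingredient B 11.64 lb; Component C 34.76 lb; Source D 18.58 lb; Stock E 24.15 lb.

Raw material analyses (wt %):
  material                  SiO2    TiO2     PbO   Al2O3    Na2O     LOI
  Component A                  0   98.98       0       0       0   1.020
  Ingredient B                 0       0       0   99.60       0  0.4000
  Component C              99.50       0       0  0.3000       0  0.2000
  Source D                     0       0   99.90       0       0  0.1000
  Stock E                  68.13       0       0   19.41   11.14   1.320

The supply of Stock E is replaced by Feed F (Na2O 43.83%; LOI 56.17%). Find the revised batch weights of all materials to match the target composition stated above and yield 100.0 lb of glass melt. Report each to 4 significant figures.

Revised batch per 100.0 lb glass melt:
  Component A: 11.44 lb
  Ingredient B: 16.29 lb
  Component C: 51.30 lb
  Source D: 18.58 lb
  Feed F: 6.137 lb
Total batch = 103.7 lb; LOI loss = 3.750 lb

Intermediates are displayed (rounded to four significant digits) in the working. All arithmetic runs at full precision at every stage. Exactly one rounding goes into each reported value; all derived quantities (ignition loss, the five compositions, the totals, net glass mass, the yield) are carried starting from the weights at 100.0 lb of glass at full precision as quoted within the question or the answer.
The oxide mass targets at 100.0 lb glass melt:
  SiO2: 51.04% × 100.0 = 51.04 lb
  TiO2: 11.32% × 100.0 = 11.32 lb
  PbO: 18.56% × 100.0 = 18.56 lb
  Al2O3: 16.38% × 100.0 = 16.38 lb
  Na2O: 2.690% × 100.0 = 2.690 lb
Sums-versus-targets review from the weights as reported, relative to the basis at hand (every target is met by its sum within answer rounding):
  SiO2: 51.30·0.9950 = 51.04 lb (target 51.04 lb)
  TiO2: 11.44·0.9898 = 11.32 lb (target 11.32 lb)
  PbO: 18.58·0.9990 = 18.56 lb (target 18.56 lb)
  Al2O3: 16.29·0.9960 + 51.30·0.003000 = 16.38 lb (target 16.38 lb)
  Na2O: 6.137·0.4383 = 2.690 lb (target 2.690 lb)
Glass-mass sanity pass: the batch minus its LOI: 100.0 lb (per-oxide target masses sum to 99.99 lb; against the stated basis, 100.0 lb — deltas are rounding alone).
Whole-batch sum: Σ batch = 103.7 lb; the LOI term Σ batch·LOI equals 3.750 lb; yield: glass divided by total = 96.39%.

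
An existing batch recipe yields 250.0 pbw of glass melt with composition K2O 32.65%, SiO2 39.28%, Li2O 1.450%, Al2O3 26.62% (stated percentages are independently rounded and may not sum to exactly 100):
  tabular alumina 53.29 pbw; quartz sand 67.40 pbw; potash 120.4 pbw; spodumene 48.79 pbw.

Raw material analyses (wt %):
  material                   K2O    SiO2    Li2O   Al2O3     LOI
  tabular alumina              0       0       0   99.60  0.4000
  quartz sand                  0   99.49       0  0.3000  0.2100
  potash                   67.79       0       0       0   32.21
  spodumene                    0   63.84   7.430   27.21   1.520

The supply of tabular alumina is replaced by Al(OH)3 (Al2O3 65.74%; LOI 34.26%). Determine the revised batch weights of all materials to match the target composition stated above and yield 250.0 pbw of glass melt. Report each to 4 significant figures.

Revised batch per 250.0 pbw glass melt:
  Al(OH)3: 80.73 pbw
  quartz sand: 67.40 pbw
  potash: 120.4 pbw
  spodumene: 48.79 pbw
Total batch = 317.3 pbw; LOI loss = 67.32 pbw

The intermediate values are displayed, rounded to 4 significant digits, between the steps. Each numeric step carries exact precision at each step — a single rounding completes each reported result — the derived quantities (the yield, four oxide percentages, the totals, net glass mass, LOI) are carried in full float precision from the batch weights at 250.0 pbw of glass as given in question or answer.
Target masses of each oxide per 250.0 pbw glass melt:
  K2O: 32.65% × 250.0 = 81.62 pbw
  SiO2: 39.28% × 250.0 = 98.20 pbw
  Li2O: 1.450% × 250.0 = 3.625 pbw
  Al2O3: 26.62% × 250.0 = 66.55 pbw
Balance tally, oxide-wise, working from each reported weight, under the basis named above (each sum matches its target mass up to rounding of the answer):
  K2O: 120.4·0.6779 = 81.62 pbw (target 81.62 pbw)
  SiO2: 67.40·0.9949 + 48.79·0.6384 = 98.20 pbw (target 98.20 pbw)
  Li2O: 48.79·0.07430 = 3.625 pbw (target 3.625 pbw)
  Al2O3: 80.73·0.6574 + 67.40·0.003000 + 48.79·0.2721 = 66.55 pbw (target 66.55 pbw)
Mass balance on the glass: Σ batch − LOI loss = 250.0 pbw (targets for the oxides total 250.0 pbw; stated basis 250.0 pbw — differing by rounding only).
Batch total: Σ batch = 317.3 pbw; the LOI term Σ batch·LOI equals 67.32 pbw; yield: glass divided by total = 78.78%.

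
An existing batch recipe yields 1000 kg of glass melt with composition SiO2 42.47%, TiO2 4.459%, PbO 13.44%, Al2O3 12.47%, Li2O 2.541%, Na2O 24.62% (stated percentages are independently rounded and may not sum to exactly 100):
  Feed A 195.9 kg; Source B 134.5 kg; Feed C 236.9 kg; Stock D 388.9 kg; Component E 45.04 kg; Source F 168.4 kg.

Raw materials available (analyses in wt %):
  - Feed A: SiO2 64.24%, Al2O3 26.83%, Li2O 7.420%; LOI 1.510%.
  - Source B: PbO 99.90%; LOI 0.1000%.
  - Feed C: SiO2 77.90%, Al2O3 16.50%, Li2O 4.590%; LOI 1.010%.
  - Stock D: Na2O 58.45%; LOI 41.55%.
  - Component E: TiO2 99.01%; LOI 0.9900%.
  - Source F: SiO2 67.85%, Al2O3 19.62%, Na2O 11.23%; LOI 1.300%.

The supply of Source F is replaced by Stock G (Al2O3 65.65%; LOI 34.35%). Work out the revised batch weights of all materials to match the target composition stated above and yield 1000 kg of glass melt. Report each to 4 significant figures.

Each numeric step carries full precision through every step — values along the way are printed rounded to 4 significant figures at each printed step — every reported result is rounded just once; all derived quantities (six oxide percentages, the totals, the yield, LOI, glass mass) are rebuilt from the weighed amounts per 1000 kg of glass at exact precision exactly as shown in the problem or the answer.
The oxide mass targets at 1000 kg glass melt:
  SiO2: 42.47% × 1000 = 424.7 kg
  TiO2: 4.459% × 1000 = 44.59 kg
  PbO: 13.44% × 1000 = 134.4 kg
  Al2O3: 12.47% × 1000 = 124.7 kg
  Li2O: 2.541% × 1000 = 25.41 kg
  Na2O: 24.62% × 1000 = 246.2 kg
Checking each oxide sum given the weights on record, versus the basis set out (sum by sum, the targets are met given rounding of the digits):
  SiO2: 10.62·0.6424 + 536.4·0.7790 = 424.7 kg (target 424.7 kg)
  TiO2: 45.04·0.9901 = 44.59 kg (target 44.59 kg)
  PbO: 134.5·0.9990 = 134.4 kg (target 134.4 kg)
  Al2O3: 10.62·0.2683 + 536.4·0.1650 + 50.78·0.6565 = 124.7 kg (target 124.7 kg)
  Li2O: 10.62·0.07420 + 536.4·0.04590 = 25.41 kg (target 25.41 kg)
  Na2O: 421.2·0.5845 = 246.2 kg (target 246.2 kg)
Glass mass check: whole batch net of LOI = 999.9 kg (per-oxide target masses sum to 1000 kg; with the basis standing at 1000 kg — differing by rounding only).
Adding the batch up: Σ batch = 1199 kg; LOI loss = Σ batch·LOI = 198.6 kg; yield, glass over the total, = 83.43%.

Revised batch per 1000 kg glass melt:
  Feed A: 10.62 kg
  Source B: 134.5 kg
  Feed C: 536.4 kg
  Stock D: 421.2 kg
  Component E: 45.04 kg
  Stock G: 50.78 kg
Total batch = 1199 kg; LOI loss = 198.6 kg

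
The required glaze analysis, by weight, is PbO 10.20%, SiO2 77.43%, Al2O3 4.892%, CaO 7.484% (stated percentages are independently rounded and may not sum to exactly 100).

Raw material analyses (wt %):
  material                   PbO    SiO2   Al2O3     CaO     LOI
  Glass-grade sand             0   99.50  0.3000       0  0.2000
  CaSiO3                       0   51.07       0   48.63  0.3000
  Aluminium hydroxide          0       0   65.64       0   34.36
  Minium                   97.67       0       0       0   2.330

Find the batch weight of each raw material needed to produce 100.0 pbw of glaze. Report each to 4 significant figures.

Batch per 100.0 pbw glaze:
  Glass-grade sand: 69.92 pbw
  CaSiO3: 15.39 pbw
  Aluminium hydroxide: 7.133 pbw
  Minium: 10.44 pbw
Total batch = 102.9 pbw; LOI loss = 2.880 pbw; yield = 97.20%

Rounding to 4 significant figures applies to each in-between result as shown — all arithmetic holds exact precision through every step — exactly one rounding is applied to every reported figure; derived quantities are re-derived using the weight values on 100.0 pbw of glass in full float precision (ignition loss, glass mass, the totals, yield, the four compositions), as quoted within problem or answer.
Target oxide masses per 100.0 pbw glaze:
  PbO: 10.20% × 100.0 = 10.20 pbw
  SiO2: 77.43% × 100.0 = 77.43 pbw
  Al2O3: 4.892% × 100.0 = 4.892 pbw
  CaO: 7.484% × 100.0 = 7.484 pbw
Verifying the oxide balance from the weights as reported, versus the basis set out (summed amounts equal target values modulo rounding of the values):
  PbO: 10.44·0.9767 = 10.20 pbw (target 10.20 pbw)
  SiO2: 69.92·0.9950 + 15.39·0.5107 = 77.43 pbw (target 77.43 pbw)
  Al2O3: 69.92·0.003000 + 7.133·0.6564 = 4.892 pbw (target 4.892 pbw)
  CaO: 15.39·0.4863 = 7.484 pbw (target 7.484 pbw)
Glass-mass sanity pass: whole batch net of LOI = 100.0 pbw (oxide target masses add up to 100.0 pbw; basis as stated: 100.0 pbw — gaps are rounding artifacts).
Batch grand total — Σ batch = 102.9 pbw; Σ batch·LOI gives LOI loss = 2.880 pbw; as yield: glass ÷ batch → 97.20%.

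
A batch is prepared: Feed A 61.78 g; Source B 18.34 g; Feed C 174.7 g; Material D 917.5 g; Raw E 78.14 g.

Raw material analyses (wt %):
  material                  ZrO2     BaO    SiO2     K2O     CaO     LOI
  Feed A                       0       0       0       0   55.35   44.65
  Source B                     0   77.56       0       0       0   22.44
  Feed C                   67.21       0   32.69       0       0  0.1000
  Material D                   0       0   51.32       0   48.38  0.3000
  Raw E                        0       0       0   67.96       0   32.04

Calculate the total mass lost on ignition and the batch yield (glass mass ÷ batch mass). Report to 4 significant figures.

The whole derivation holds full float precision in every operation — the intermediate values are displayed rounded off to 4 significant figures between the steps. A single rounding produces each reported result; all derived quantities, including LOI, the yield, five oxide percentages, net glass mass, the totals, are computed using the weight values for 1191 g of glass at full precision as quoted within the problem or the answer.
Ignition loss by material:
  Feed A: 61.78 × 0.4465 = 27.58 g
  Source B: 18.34 × 0.2244 = 4.115 g
  Feed C: 174.7 × 0.001000 = 0.1747 g
  Material D: 917.5 × 0.003000 = 2.752 g
  Raw E: 78.14 × 0.3204 = 25.04 g
Total LOI = 59.66 g
Glass = batch − LOI = 1250 − 59.66 = 1191 g

LOI loss = 59.66 g; glass = 1191 g; yield = 95.23%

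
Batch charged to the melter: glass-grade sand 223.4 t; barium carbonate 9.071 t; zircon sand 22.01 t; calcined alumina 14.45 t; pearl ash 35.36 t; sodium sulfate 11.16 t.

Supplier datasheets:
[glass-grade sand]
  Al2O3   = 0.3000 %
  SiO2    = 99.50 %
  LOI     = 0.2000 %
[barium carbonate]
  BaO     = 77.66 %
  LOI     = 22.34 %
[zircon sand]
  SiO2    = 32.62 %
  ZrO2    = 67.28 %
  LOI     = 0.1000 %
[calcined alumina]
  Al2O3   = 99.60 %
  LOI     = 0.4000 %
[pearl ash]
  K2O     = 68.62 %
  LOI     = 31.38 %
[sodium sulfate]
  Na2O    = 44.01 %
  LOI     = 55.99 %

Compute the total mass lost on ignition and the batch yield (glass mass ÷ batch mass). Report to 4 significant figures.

All internal work holds exact precision throughout. Working values are displayed rounded off to 4 significant figures in the printout; every reported result receives exactly one rounding. The derived quantities (glass mass, totals, yield, LOI, six oxide percentages) are recomputed using the weight values per 295.6 t of glass in full precision as given in question or answer.
Ignition loss by material:
  glass-grade sand: 223.4 × 0.002000 = 0.4468 t
  barium carbonate: 9.071 × 0.2234 = 2.026 t
  zircon sand: 22.01 × 0.001000 = 0.02201 t
  calcined alumina: 14.45 × 0.004000 = 0.05780 t
  pearl ash: 35.36 × 0.3138 = 11.10 t
  sodium sulfate: 11.16 × 0.5599 = 6.248 t
Total LOI = 19.90 t
Glass = batch − LOI = 315.5 − 19.90 = 295.6 t

LOI loss = 19.90 t; glass = 295.6 t; yield = 93.69%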